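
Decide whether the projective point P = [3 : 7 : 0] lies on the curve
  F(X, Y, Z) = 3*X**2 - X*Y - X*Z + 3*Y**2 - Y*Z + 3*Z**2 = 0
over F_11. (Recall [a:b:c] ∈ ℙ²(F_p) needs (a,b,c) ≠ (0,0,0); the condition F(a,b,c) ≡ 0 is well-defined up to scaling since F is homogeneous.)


F(3,7,0) ≡ 10 (mod 11); P is NOT on the curve.

Evaluate F(3, 7, 0) term-by-term (mod 11).
  3*X**2 ↦ 3·9·1·1 = 27
  -X*Y ↦ -1·3·7·1 = -21
  -X*Z ↦ -1·3·1·0 = 0
  3*Y**2 ↦ 3·1·49·1 = 147
  -Y*Z ↦ -1·1·7·0 = 0
  3*Z**2 ↦ 3·1·1·0 = 0
Sum: F(3, 7, 0) = (27) + (-21) + (0) + (147) + (0) + (0) = 153.
Reducing mod 11: 153 ≡ 10 (mod 11).
Since F(a, b, c) ≡ 10 ≠ 0 (mod 11), P does NOT lie on the curve.


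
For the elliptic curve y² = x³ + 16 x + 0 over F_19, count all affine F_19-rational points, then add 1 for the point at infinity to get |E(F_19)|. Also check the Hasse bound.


Affine points = {(0, 0), (1, 6), (1, 13), (10, 1), (10, 18), (11, 5), (11, 14), (12, 1), (12, 18), (13, 7), (13, 12), (14, 2), (14, 17), (15, 9), (15, 10), (16, 1), (16, 18), (17, 6), (17, 13)}; affine count = 19; |E(F_19)| = 20.

Discriminant check: Δ ∝ 4a³ + 27b² = 4·16³ + 27·0² = 4·4096 + 27·0 ≡ 6 (mod 19). Nonzero ⇒ E is nonsingular.
For each x ∈ F_19, compute rhs = x³ + 16·x + 0 mod 19, then count y ∈ F_19 with y² ≡ rhs.
  x = 0: rhs = 0, matching y values: 0 (1 points).
  x = 1: rhs = 17, matching y values: 6, 13 (2 points).
  x = 2: rhs = 2, matching y values: none (0 points).
  x = 3: rhs = 18, matching y values: none (0 points).
  x = 4: rhs = 14, matching y values: none (0 points).
  x = 5: rhs = 15, matching y values: none (0 points).
  x = 6: rhs = 8, matching y values: none (0 points).
  x = 7: rhs = 18, matching y values: none (0 points).
  x = 8: rhs = 13, matching y values: none (0 points).
  x = 9: rhs = 18, matching y values: none (0 points).
  x = 10: rhs = 1, matching y values: 1, 18 (2 points).
  x = 11: rhs = 6, matching y values: 5, 14 (2 points).
  x = 12: rhs = 1, matching y values: 1, 18 (2 points).
  x = 13: rhs = 11, matching y values: 7, 12 (2 points).
  x = 14: rhs = 4, matching y values: 2, 17 (2 points).
  x = 15: rhs = 5, matching y values: 9, 10 (2 points).
  x = 16: rhs = 1, matching y values: 1, 18 (2 points).
  x = 17: rhs = 17, matching y values: 6, 13 (2 points).
  x = 18: rhs = 2, matching y values: none (0 points).
Total affine count: 19.
Full point count |E(F_19)| = 19 + 1 = 20.
Hasse bound: |20 − (19+1)| = |0| = 0 ≤ 2√19 ≈ 8.7178 ✓.


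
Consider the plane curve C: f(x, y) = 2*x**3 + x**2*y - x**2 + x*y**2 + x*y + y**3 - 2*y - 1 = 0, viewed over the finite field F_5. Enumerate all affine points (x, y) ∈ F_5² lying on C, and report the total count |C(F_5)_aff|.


Affine F_5-points: {(0, 3), (0, 4), (1, 0), (1, 4), (2, 2)}; count = 5.

For each of the 25 pairs (x, y) ∈ F_5², evaluate f(x, y) mod 5. Record the zeros.
  x = 0: [0↦4, 1↦3, 2↦3, 3↦0, 4↦0]  zeros at y ∈ {3, 4}
  x = 1: [0↦0, 1↦2, 2↦2, 3↦1, 4↦0]  zeros at y ∈ {0, 4}
  x = 2: [0↦1, 1↦3, 2↦0, 3↦3, 4↦3]  zeros at y ∈ {2}
  x = 3: [0↦4, 1↦3, 2↦4, 3↦3, 4↦1]  zeros at y ∈ ∅
  x = 4: [0↦1, 1↦4, 2↦1, 3↦3, 4↦1]  zeros at y ∈ ∅
Collecting zeros: affine points = {(0, 3), (0, 4), (1, 0), (1, 4), (2, 2)}.
Total count |C(F_5)_aff| = 5.


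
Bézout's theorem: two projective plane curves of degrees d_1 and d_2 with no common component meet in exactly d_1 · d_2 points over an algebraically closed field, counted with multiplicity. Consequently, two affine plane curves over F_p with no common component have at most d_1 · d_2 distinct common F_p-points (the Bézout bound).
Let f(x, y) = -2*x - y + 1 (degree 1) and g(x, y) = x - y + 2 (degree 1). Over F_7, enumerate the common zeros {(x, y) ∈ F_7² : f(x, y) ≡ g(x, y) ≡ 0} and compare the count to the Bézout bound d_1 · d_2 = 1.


Common zeros: {(2, 4)}; count = 1; Bézout bound = 1.

deg(f) = 1, deg(g) = 1, so Bézout bound = 1.
Scan x ∈ F_7. For each x, list the y ∈ F_7 with f(x, y) ≡ 0 and those with g(x, y) ≡ 0 (mod 7); the common zeros in that column are the intersection.
  x = 0: f ≡ 0 at y ∈ {1}; g ≡ 0 at y ∈ {2}; common: ∅.
  x = 1: f ≡ 0 at y ∈ {6}; g ≡ 0 at y ∈ {3}; common: ∅.
  x = 2: f ≡ 0 at y ∈ {4}; g ≡ 0 at y ∈ {4}; common: {4}.
  x = 3: f ≡ 0 at y ∈ {2}; g ≡ 0 at y ∈ {5}; common: ∅.
  x = 4: f ≡ 0 at y ∈ {0}; g ≡ 0 at y ∈ {6}; common: ∅.
  x = 5: f ≡ 0 at y ∈ {5}; g ≡ 0 at y ∈ {0}; common: ∅.
  x = 6: f ≡ 0 at y ∈ {3}; g ≡ 0 at y ∈ {1}; common: ∅.
Collecting: common zeros = {(2, 4)}, so the count is 1.
Comparison with the Bézout bound: 1 ≤ 1 = deg(f)·deg(g), as expected for curves with no common component (the bound is attained).


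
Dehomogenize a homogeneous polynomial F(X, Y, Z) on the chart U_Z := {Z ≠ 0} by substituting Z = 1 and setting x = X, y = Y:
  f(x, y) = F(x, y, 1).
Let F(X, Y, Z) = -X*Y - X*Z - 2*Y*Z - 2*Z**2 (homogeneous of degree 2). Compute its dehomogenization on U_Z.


f(x, y) = -x*y - x - 2*y - 2

On U_Z we set Z = 1. Each monomial c·X^i·Y^j·Z^k in F becomes c·x^i·y^j·1^k = c·x^i·y^j.
Substituting Z = 1: F(X, Y, 1) = -x*y - x - 2*y - 2.
Note: deg(f) ≤ deg(F) = 2; strict inequality happens when F is divisible by Z (lost terms).


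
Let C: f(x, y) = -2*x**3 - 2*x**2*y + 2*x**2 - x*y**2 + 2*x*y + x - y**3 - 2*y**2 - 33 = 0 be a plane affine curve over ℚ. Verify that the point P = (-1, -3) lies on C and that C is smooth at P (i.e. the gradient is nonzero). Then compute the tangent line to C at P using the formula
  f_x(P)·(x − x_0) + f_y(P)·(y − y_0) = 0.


Tangent line at P: -36*x - 25*y - 111 = 0.

Step 1: f(-1, -3) = 0, so P lies on C.
Step 2: partial derivatives
  f_x(x, y) = -6*x**2 - 4*x*y + 4*x - y**2 + 2*y + 1, f_y(x, y) = -2*x**2 - 2*x*y + 2*x - 3*y**2 - 4*y.
  f_x(P) = -36, f_y(P) = -25 (gradient nonzero, so P is smooth).
Step 3: tangent line at P: -36·(x − -1) + -25·(y − -3) = 0.
Expanding: -36*x - 25*y - 111 = 0.


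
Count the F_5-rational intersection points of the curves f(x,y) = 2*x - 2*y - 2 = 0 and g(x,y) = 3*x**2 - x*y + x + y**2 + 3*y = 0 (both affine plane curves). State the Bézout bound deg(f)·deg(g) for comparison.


Common zeros: ∅; count = 0; Bézout bound = 2.

deg(f) = 1, deg(g) = 2, so Bézout bound = 2.
Scan x ∈ F_5. For each x, list the y ∈ F_5 with f(x, y) ≡ 0 and those with g(x, y) ≡ 0 (mod 5); the common zeros in that column are the intersection.
  x = 0: f ≡ 0 at y ∈ {4}; g ≡ 0 at y ∈ {0, 2}; common: ∅.
  x = 1: f ≡ 0 at y ∈ {0}; g ≡ 0 at y ∈ ∅; common: ∅.
  x = 2: f ≡ 0 at y ∈ {1}; g ≡ 0 at y ∈ {2}; common: ∅.
  x = 3: f ≡ 0 at y ∈ {2}; g ≡ 0 at y ∈ {0}; common: ∅.
  x = 4: f ≡ 0 at y ∈ {3}; g ≡ 0 at y ∈ ∅; common: ∅.
Collecting: common zeros = ∅, so the count is 0.
Comparison with the Bézout bound: 0 ≤ 2 = deg(f)·deg(g), as expected for curves with no common component (the affine F_5-count falls short of the bound because intersections may lie at infinity, over extension fields, or carry multiplicity).


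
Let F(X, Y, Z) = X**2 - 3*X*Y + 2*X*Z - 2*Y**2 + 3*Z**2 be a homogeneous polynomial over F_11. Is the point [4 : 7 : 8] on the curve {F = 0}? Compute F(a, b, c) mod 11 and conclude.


F(4,7,8) ≡ 2 (mod 11); P is NOT on the curve.

Evaluate F(4, 7, 8) term-by-term (mod 11).
  X**2 ↦ 1·16·1·1 = 16
  -3*X*Y ↦ -3·4·7·1 = -84
  2*X*Z ↦ 2·4·1·8 = 64
  -2*Y**2 ↦ -2·1·49·1 = -98
  3*Z**2 ↦ 3·1·1·64 = 192
Sum: F(4, 7, 8) = (16) + (-84) + (64) + (-98) + (192) = 90.
Reducing mod 11: 90 ≡ 2 (mod 11).
Since F(a, b, c) ≡ 2 ≠ 0 (mod 11), P does NOT lie on the curve.


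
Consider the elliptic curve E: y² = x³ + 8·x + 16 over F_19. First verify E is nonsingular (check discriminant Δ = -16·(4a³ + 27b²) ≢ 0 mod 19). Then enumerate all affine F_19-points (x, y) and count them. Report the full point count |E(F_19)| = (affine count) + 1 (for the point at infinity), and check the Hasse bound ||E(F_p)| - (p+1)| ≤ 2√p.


Affine points = {(0, 4), (0, 15), (1, 5), (1, 14), (4, 6), (4, 13), (7, 4), (7, 15), (9, 0), (12, 4), (12, 15), (17, 7), (17, 12), (18, 8), (18, 11)}; affine count = 15; |E(F_19)| = 16.

Discriminant check: Δ ∝ 4a³ + 27b² = 4·8³ + 27·16² = 4·512 + 27·256 ≡ 11 (mod 19). Nonzero ⇒ E is nonsingular.
For each x ∈ F_19, compute rhs = x³ + 8·x + 16 mod 19, then count y ∈ F_19 with y² ≡ rhs.
  x = 0: rhs = 16, matching y values: 4, 15 (2 points).
  x = 1: rhs = 6, matching y values: 5, 14 (2 points).
  x = 2: rhs = 2, matching y values: none (0 points).
  x = 3: rhs = 10, matching y values: none (0 points).
  x = 4: rhs = 17, matching y values: 6, 13 (2 points).
  x = 5: rhs = 10, matching y values: none (0 points).
  x = 6: rhs = 14, matching y values: none (0 points).
  x = 7: rhs = 16, matching y values: 4, 15 (2 points).
  x = 8: rhs = 3, matching y values: none (0 points).
  x = 9: rhs = 0, matching y values: 0 (1 points).
  x = 10: rhs = 13, matching y values: none (0 points).
  x = 11: rhs = 10, matching y values: none (0 points).
  x = 12: rhs = 16, matching y values: 4, 15 (2 points).
  x = 13: rhs = 18, matching y values: none (0 points).
  x = 14: rhs = 3, matching y values: none (0 points).
  x = 15: rhs = 15, matching y values: none (0 points).
  x = 16: rhs = 3, matching y values: none (0 points).
  x = 17: rhs = 11, matching y values: 7, 12 (2 points).
  x = 18: rhs = 7, matching y values: 8, 11 (2 points).
Total affine count: 15.
Full point count |E(F_19)| = 15 + 1 = 16.
Hasse bound: |16 − (19+1)| = |-4| = 4 ≤ 2√19 ≈ 8.7178 ✓.


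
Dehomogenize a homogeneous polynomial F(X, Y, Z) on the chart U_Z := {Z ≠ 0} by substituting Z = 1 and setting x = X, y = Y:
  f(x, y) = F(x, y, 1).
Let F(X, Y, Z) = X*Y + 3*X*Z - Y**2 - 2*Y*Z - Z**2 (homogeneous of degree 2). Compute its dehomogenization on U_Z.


f(x, y) = x*y + 3*x - y**2 - 2*y - 1

On U_Z we set Z = 1. Each monomial c·X^i·Y^j·Z^k in F becomes c·x^i·y^j·1^k = c·x^i·y^j.
Substituting Z = 1: F(X, Y, 1) = x*y + 3*x - y**2 - 2*y - 1.
Note: deg(f) ≤ deg(F) = 2; strict inequality happens when F is divisible by Z (lost terms).


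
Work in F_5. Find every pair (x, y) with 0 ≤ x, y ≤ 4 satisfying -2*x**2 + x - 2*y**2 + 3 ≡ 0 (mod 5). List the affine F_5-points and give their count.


Affine F_5-points: {(0, 2), (0, 3), (1, 1), (1, 4), (2, 1), (2, 4), (3, 2), (3, 3), (4, 0)}; count = 9.

For each of the 25 pairs (x, y) ∈ F_5², evaluate f(x, y) mod 5. Record the zeros.
  x = 0: [0↦3, 1↦1, 2↦0, 3↦0, 4↦1]  zeros at y ∈ {2, 3}
  x = 1: [0↦2, 1↦0, 2↦4, 3↦4, 4↦0]  zeros at y ∈ {1, 4}
  x = 2: [0↦2, 1↦0, 2↦4, 3↦4, 4↦0]  zeros at y ∈ {1, 4}
  x = 3: [0↦3, 1↦1, 2↦0, 3↦0, 4↦1]  zeros at y ∈ {2, 3}
  x = 4: [0↦0, 1↦3, 2↦2, 3↦2, 4↦3]  zeros at y ∈ {0}
Collecting zeros: affine points = {(0, 2), (0, 3), (1, 1), (1, 4), (2, 1), (2, 4), (3, 2), (3, 3), (4, 0)}.
Total count |C(F_5)_aff| = 9.


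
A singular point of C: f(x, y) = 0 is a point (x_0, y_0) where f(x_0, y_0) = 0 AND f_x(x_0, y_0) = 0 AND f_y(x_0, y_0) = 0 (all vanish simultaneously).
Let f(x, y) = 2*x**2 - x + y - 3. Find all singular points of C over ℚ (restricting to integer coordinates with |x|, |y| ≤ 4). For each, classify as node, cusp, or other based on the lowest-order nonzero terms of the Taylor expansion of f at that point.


No singular points in the scanned grid; C is smooth there.

Compute partial derivatives:
  f_x = 4*x - 1.
  f_y = 1.
f_y = 1 is a nonzero constant, so f_y never vanishes: no point (x, y) can satisfy f = f_x = f_y = 0. In particular no (x, y) ∈ {−4, ..., 4}² is singular; the curve is smooth.


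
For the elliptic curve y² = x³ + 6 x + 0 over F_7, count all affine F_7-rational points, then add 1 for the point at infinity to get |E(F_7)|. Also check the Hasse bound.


Affine points = {(0, 0), (1, 0), (4, 2), (4, 5), (5, 1), (5, 6), (6, 0)}; affine count = 7; |E(F_7)| = 8.

Discriminant check: Δ ∝ 4a³ + 27b² = 4·6³ + 27·0² = 4·216 + 27·0 ≡ 3 (mod 7). Nonzero ⇒ E is nonsingular.
For each x ∈ F_7, compute rhs = x³ + 6·x + 0 mod 7, then count y ∈ F_7 with y² ≡ rhs.
  x = 0: rhs = 0, matching y values: 0 (1 points).
  x = 1: rhs = 0, matching y values: 0 (1 points).
  x = 2: rhs = 6, matching y values: none (0 points).
  x = 3: rhs = 3, matching y values: none (0 points).
  x = 4: rhs = 4, matching y values: 2, 5 (2 points).
  x = 5: rhs = 1, matching y values: 1, 6 (2 points).
  x = 6: rhs = 0, matching y values: 0 (1 points).
Total affine count: 7.
Full point count |E(F_7)| = 7 + 1 = 8.
Hasse bound: |8 − (7+1)| = |0| = 0 ≤ 2√7 ≈ 5.2915 ✓.


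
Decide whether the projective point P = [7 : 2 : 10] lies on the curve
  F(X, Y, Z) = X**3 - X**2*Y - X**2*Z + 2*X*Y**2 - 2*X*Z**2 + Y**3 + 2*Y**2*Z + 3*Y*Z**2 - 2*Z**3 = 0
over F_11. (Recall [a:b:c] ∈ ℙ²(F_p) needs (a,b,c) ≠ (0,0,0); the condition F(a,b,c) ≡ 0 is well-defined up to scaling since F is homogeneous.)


F(7,2,10) ≡ 3 (mod 11); P is NOT on the curve.

Evaluate F(7, 2, 10) term-by-term (mod 11).
  X**3 ↦ 1·343·1·1 = 343
  -X**2*Y ↦ -1·49·2·1 = -98
  -X**2*Z ↦ -1·49·1·10 = -490
  2*X*Y**2 ↦ 2·7·4·1 = 56
  -2*X*Z**2 ↦ -2·7·1·100 = -1400
  Y**3 ↦ 1·1·8·1 = 8
  2*Y**2*Z ↦ 2·1·4·10 = 80
  3*Y*Z**2 ↦ 3·1·2·100 = 600
  -2*Z**3 ↦ -2·1·1·1000 = -2000
Sum: F(7, 2, 10) = (343) + (-98) + (-490) + (56) + (-1400) + (8) + (80) + (600) + (-2000) = -2901.
Reducing mod 11: -2901 ≡ 3 (mod 11).
Since F(a, b, c) ≡ 3 ≠ 0 (mod 11), P does NOT lie on the curve.


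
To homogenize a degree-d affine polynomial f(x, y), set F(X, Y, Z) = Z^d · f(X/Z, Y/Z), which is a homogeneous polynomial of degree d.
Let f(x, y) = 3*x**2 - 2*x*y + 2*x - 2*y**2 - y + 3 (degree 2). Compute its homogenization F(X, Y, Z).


F(X, Y, Z) = 3*X**2 - 2*X*Y + 2*X*Z - 2*Y**2 - Y*Z + 3*Z**2

deg(f) = 2.
Substitute x = X/Z, y = Y/Z into f, then multiply by Z^2.
  monomial 3·x^2·y^0 ↦ 3·X^2·Y^0·Z^0.
  monomial -2·x^1·y^1 ↦ -2·X^1·Y^1·Z^0.
  monomial 2·x^1·y^0 ↦ 2·X^1·Y^0·Z^1.
  monomial -2·x^0·y^2 ↦ -2·X^0·Y^2·Z^0.
  monomial -1·x^0·y^1 ↦ -1·X^0·Y^1·Z^1.
  monomial 3·x^0·y^0 ↦ 3·X^0·Y^0·Z^2.
Collecting: F(X, Y, Z) = 3*X**2 - 2*X*Y + 2*X*Z - 2*Y**2 - Y*Z + 3*Z**2.


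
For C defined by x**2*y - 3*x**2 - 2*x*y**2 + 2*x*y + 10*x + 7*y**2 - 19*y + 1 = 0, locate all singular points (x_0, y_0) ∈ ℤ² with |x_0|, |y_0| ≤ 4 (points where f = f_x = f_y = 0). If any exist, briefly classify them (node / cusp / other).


Singular points: {(3, 2)}; classification: node.

Compute partial derivatives:
  f_x = 2*x*y - 6*x - 2*y**2 + 2*y + 10.
  f_y = x**2 - 4*x*y + 2*x + 14*y - 19.
Scan x_0 ∈ {−4, ..., 4}. For each x_0, f_y(x_0, y) is a polynomial in y; find its integer roots y ∈ {−4, ..., 4}, then test f_x and f at those candidates.
  x = -4: f_y(-4, y) = 30*y - 11; no integer root y with |y| ≤ 4.
  x = -3: f_y(-3, y) = 26*y - 16; no integer root y with |y| ≤ 4.
  x = -2: f_y(-2, y) = 22*y - 19; no integer root y with |y| ≤ 4.
  x = -1: f_y(-1, y) = 18*y - 20; no integer root y with |y| ≤ 4.
  x = 0: f_y(0, y) = 14*y - 19; no integer root y with |y| ≤ 4.
  x = 1: f_y(1, y) = 10*y - 16; no integer root y with |y| ≤ 4.
  x = 2: f_y(2, y) = 6*y - 11; no integer root y with |y| ≤ 4.
  x = 3: f_y(3, y) = 2*y - 4; vanishes at y ∈ {2}. (3, 2): f_x = 0, f = 0 — SINGULAR.
  x = 4: f_y(4, y) = 5 - 2*y; no integer root y with |y| ≤ 4.
Only singular point on the grid: (3, 2).
Classify: substitute x = 3 + u, y = 2 + v and expand: f = u**2*v - u**2 - 2*u*v**2 + v**2.
No constant or linear terms (consistent with a singular point). Quadratic part: -u**2 + v**2. Cubic part: u**2*v - 2*u*v**2.
The quadratic part v**2 - u**2 = (v − u)(v + u) splits into two distinct linear factors, so there are two distinct tangent lines y − 2 = ±(x − 3) — this is a node (ordinary double point).
Classification: node.


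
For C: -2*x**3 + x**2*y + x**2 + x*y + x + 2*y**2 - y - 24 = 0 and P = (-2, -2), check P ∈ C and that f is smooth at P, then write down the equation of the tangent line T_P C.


Tangent line at P: -21*x - 7*y - 56 = 0.

Step 1: f(-2, -2) = 0, so P lies on C.
Step 2: partial derivatives
  f_x(x, y) = -6*x**2 + 2*x*y + 2*x + y + 1, f_y(x, y) = x**2 + x + 4*y - 1.
  f_x(P) = -21, f_y(P) = -7 (gradient nonzero, so P is smooth).
Step 3: tangent line at P: -21·(x − -2) + -7·(y − -2) = 0.
Expanding: -21*x - 7*y - 56 = 0.


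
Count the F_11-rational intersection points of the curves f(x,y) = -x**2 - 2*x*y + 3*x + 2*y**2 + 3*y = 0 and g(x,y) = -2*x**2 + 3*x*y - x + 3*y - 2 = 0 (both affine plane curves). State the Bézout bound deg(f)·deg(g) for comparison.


Common zeros: ∅; count = 0; Bézout bound = 4.

deg(f) = 2, deg(g) = 2, so Bézout bound = 4.
Scan x ∈ F_11. For each x, list the y ∈ F_11 with f(x, y) ≡ 0 and those with g(x, y) ≡ 0 (mod 11); the common zeros in that column are the intersection.
  x = 0: f ≡ 0 at y ∈ {0, 4}; g ≡ 0 at y ∈ {8}; common: ∅.
  x = 1: f ≡ 0 at y ∈ ∅; g ≡ 0 at y ∈ {10}; common: ∅.
  x = 2: f ≡ 0 at y ∈ ∅; g ≡ 0 at y ∈ {5}; common: ∅.
  x = 3: f ≡ 0 at y ∈ {0, 7}; g ≡ 0 at y ∈ {1}; common: ∅.
  x = 4: f ≡ 0 at y ∈ ∅; g ≡ 0 at y ∈ {4}; common: ∅.
  x = 5: f ≡ 0 at y ∈ ∅; g ≡ 0 at y ∈ {5}; common: ∅.
  x = 6: f ≡ 0 at y ∈ {4, 6}; g ≡ 0 at y ∈ {8}; common: ∅.
  x = 7: f ≡ 0 at y ∈ {5, 6}; g ≡ 0 at y ∈ {4}; common: ∅.
  x = 8: f ≡ 0 at y ∈ {5, 7}; g ≡ 0 at y ∈ {10}; common: ∅.
  x = 9: f ≡ 0 at y ∈ ∅; g ≡ 0 at y ∈ {1}; common: ∅.
  x = 10: f ≡ 0 at y ∈ ∅; g ≡ 0 at y ∈ ∅; common: ∅.
Collecting: common zeros = ∅, so the count is 0.
Comparison with the Bézout bound: 0 ≤ 4 = deg(f)·deg(g), as expected for curves with no common component (the affine F_11-count falls short of the bound because intersections may lie at infinity, over extension fields, or carry multiplicity).


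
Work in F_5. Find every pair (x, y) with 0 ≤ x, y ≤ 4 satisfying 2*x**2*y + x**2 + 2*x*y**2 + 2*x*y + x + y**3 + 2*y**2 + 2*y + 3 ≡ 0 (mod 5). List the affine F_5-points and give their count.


Affine F_5-points: {(1, 0), (2, 1), (2, 4), (3, 0), (3, 1), (4, 2), (4, 4)}; count = 7.

For each of the 25 pairs (x, y) ∈ F_5², evaluate f(x, y) mod 5. Record the zeros.
  x = 0: [0↦3, 1↦3, 2↦3, 3↦4, 4↦2]  zeros at y ∈ ∅
  x = 1: [0↦0, 1↦1, 2↦1, 3↦1, 4↦2]  zeros at y ∈ {0}
  x = 2: [0↦4, 1↦0, 2↦4, 3↦2, 4↦0]  zeros at y ∈ {1, 4}
  x = 3: [0↦0, 1↦0, 2↦2, 3↦2, 4↦1]  zeros at y ∈ {0, 1}
  x = 4: [0↦3, 1↦1, 2↦0, 3↦1, 4↦0]  zeros at y ∈ {2, 4}
Collecting zeros: affine points = {(1, 0), (2, 1), (2, 4), (3, 0), (3, 1), (4, 2), (4, 4)}.
Total count |C(F_5)_aff| = 7.


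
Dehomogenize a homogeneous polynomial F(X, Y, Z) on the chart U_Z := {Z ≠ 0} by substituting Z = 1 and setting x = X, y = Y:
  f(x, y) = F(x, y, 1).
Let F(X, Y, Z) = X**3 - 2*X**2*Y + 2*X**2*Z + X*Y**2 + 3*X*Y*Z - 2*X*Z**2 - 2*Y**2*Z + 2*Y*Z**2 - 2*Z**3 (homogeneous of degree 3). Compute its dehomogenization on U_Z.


f(x, y) = x**3 - 2*x**2*y + 2*x**2 + x*y**2 + 3*x*y - 2*x - 2*y**2 + 2*y - 2

On U_Z we set Z = 1. Each monomial c·X^i·Y^j·Z^k in F becomes c·x^i·y^j·1^k = c·x^i·y^j.
Substituting Z = 1: F(X, Y, 1) = x**3 - 2*x**2*y + 2*x**2 + x*y**2 + 3*x*y - 2*x - 2*y**2 + 2*y - 2.
Note: deg(f) ≤ deg(F) = 3; strict inequality happens when F is divisible by Z (lost terms).


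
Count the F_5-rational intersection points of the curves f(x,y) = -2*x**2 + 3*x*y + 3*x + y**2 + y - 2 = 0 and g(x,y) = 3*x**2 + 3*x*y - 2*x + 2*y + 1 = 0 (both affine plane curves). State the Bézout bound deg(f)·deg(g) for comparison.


Common zeros: ∅; count = 0; Bézout bound = 4.

deg(f) = 2, deg(g) = 2, so Bézout bound = 4.
Scan x ∈ F_5. For each x, list the y ∈ F_5 with f(x, y) ≡ 0 and those with g(x, y) ≡ 0 (mod 5); the common zeros in that column are the intersection.
  x = 0: f ≡ 0 at y ∈ {1, 3}; g ≡ 0 at y ∈ {2}; common: ∅.
  x = 1: f ≡ 0 at y ∈ {3}; g ≡ 0 at y ∈ ∅; common: ∅.
  x = 2: f ≡ 0 at y ∈ {4}; g ≡ 0 at y ∈ {2}; common: ∅.
  x = 3: f ≡ 0 at y ∈ {1, 4}; g ≡ 0 at y ∈ {3}; common: ∅.
  x = 4: f ≡ 0 at y ∈ ∅; g ≡ 0 at y ∈ {1}; common: ∅.
Collecting: common zeros = ∅, so the count is 0.
Comparison with the Bézout bound: 0 ≤ 4 = deg(f)·deg(g), as expected for curves with no common component (the affine F_5-count falls short of the bound because intersections may lie at infinity, over extension fields, or carry multiplicity).


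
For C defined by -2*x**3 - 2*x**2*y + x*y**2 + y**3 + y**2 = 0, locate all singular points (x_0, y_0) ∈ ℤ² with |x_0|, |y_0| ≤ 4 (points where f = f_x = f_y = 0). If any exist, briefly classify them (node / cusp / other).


Singular points: {(0, 0)}; classification: cusp.

Compute partial derivatives:
  f_x = -6*x**2 - 4*x*y + y**2.
  f_y = -2*x**2 + 2*x*y + 3*y**2 + 2*y.
Scan x_0 ∈ {−4, ..., 4}. For each x_0, f_y(x_0, y) is a polynomial in y; find its integer roots y ∈ {−4, ..., 4}, then test f_x and f at those candidates.
  x = -4: f_y(-4, y) = 3*y**2 - 6*y - 32; no integer root y with |y| ≤ 4.
  x = -3: f_y(-3, y) = 3*y**2 - 4*y - 18; no integer root y with |y| ≤ 4.
  x = -2: f_y(-2, y) = 3*y**2 - 2*y - 8; vanishes at y ∈ {2}. (-2, 2): f_x = -4 ≠ 0.
  x = -1: f_y(-1, y) = 3*y**2 - 2; no integer root y with |y| ≤ 4.
  x = 0: f_y(0, y) = 3*y**2 + 2*y; vanishes at y ∈ {0}. (0, 0): f_x = 0, f = 0 — SINGULAR.
  x = 1: f_y(1, y) = 3*y**2 + 4*y - 2; no integer root y with |y| ≤ 4.
  x = 2: f_y(2, y) = 3*y**2 + 6*y - 8; no integer root y with |y| ≤ 4.
  x = 3: f_y(3, y) = 3*y**2 + 8*y - 18; no integer root y with |y| ≤ 4.
  x = 4: f_y(4, y) = 3*y**2 + 10*y - 32; vanishes at y ∈ {2}. (4, 2): f_x = -124 ≠ 0.
Only singular point on the grid: (0, 0).
Classify: substitute x = 0 + u, y = 0 + v and expand: f = -2*u**3 - 2*u**2*v + u*v**2 + v**3 + v**2.
No constant or linear terms (consistent with a singular point). Quadratic part: v**2. Cubic part: -2*u**3 - 2*u**2*v + u*v**2 + v**3.
The quadratic part v**2 is a perfect square, so there is a single (double) tangent line v = 0, i.e. y = 0. Restricting the cubic part to that line (v = 0) leaves -2*u**3 ≠ 0, so f is not divisible by v and the branch is v² ≈ 2*u**3 to lowest order — this is a cusp.
Classification: cusp.


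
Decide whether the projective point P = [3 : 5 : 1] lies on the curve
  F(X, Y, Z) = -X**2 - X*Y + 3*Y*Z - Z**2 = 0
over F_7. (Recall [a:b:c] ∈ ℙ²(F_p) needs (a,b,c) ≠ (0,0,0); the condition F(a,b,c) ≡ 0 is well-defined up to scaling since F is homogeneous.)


F(3,5,1) ≡ 4 (mod 7); P is NOT on the curve.

Evaluate F(3, 5, 1) term-by-term (mod 7).
  -X**2 ↦ -1·9·1·1 = -9
  -X*Y ↦ -1·3·5·1 = -15
  3*Y*Z ↦ 3·1·5·1 = 15
  -Z**2 ↦ -1·1·1·1 = -1
Sum: F(3, 5, 1) = (-9) + (-15) + (15) + (-1) = -10.
Reducing mod 7: -10 ≡ 4 (mod 7).
Since F(a, b, c) ≡ 4 ≠ 0 (mod 7), P does NOT lie on the curve.


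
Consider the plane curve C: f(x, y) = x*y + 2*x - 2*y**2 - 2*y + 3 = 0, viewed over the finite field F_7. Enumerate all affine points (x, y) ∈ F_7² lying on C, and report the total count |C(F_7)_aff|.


Affine F_7-points: {(0, 3), (2, 0), (4, 2), (4, 6), (5, 1), (5, 4)}; count = 6.

For each of the 49 pairs (x, y) ∈ F_7², evaluate f(x, y) mod 7. Record the zeros.
  x = 0: [0↦3, 1↦6, 2↦5, 3↦0, 4↦5, 5↦6, 6↦3]  zeros at y ∈ {3}
  x = 1: [0↦5, 1↦2, 2↦2, 3↦5, 4↦4, 5↦6, 6↦4]  zeros at y ∈ ∅
  x = 2: [0↦0, 1↦5, 2↦6, 3↦3, 4↦3, 5↦6, 6↦5]  zeros at y ∈ {0}
  x = 3: [0↦2, 1↦1, 2↦3, 3↦1, 4↦2, 5↦6, 6↦6]  zeros at y ∈ ∅
  x = 4: [0↦4, 1↦4, 2↦0, 3↦6, 4↦1, 5↦6, 6↦0]  zeros at y ∈ {2, 6}
  x = 5: [0↦6, 1↦0, 2↦4, 3↦4, 4↦0, 5↦6, 6↦1]  zeros at y ∈ {1, 4}
  x = 6: [0↦1, 1↦3, 2↦1, 3↦2, 4↦6, 5↦6, 6↦2]  zeros at y ∈ ∅
Collecting zeros: affine points = {(0, 3), (2, 0), (4, 2), (4, 6), (5, 1), (5, 4)}.
Total count |C(F_7)_aff| = 6.


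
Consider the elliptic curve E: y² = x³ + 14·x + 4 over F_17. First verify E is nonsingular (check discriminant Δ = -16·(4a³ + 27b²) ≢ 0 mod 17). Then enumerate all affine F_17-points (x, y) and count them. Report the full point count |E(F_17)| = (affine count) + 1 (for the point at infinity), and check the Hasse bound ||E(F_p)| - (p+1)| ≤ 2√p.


Affine points = {(0, 2), (0, 15), (1, 6), (1, 11), (6, 7), (6, 10), (8, 4), (8, 13), (9, 3), (9, 14), (12, 8), (12, 9), (15, 6), (15, 11)}; affine count = 14; |E(F_17)| = 15.

Discriminant check: Δ ∝ 4a³ + 27b² = 4·14³ + 27·4² = 4·2744 + 27·16 ≡ 1 (mod 17). Nonzero ⇒ E is nonsingular.
For each x ∈ F_17, compute rhs = x³ + 14·x + 4 mod 17, then count y ∈ F_17 with y² ≡ rhs.
  x = 0: rhs = 4, matching y values: 2, 15 (2 points).
  x = 1: rhs = 2, matching y values: 6, 11 (2 points).
  x = 2: rhs = 6, matching y values: none (0 points).
  x = 3: rhs = 5, matching y values: none (0 points).
  x = 4: rhs = 5, matching y values: none (0 points).
  x = 5: rhs = 12, matching y values: none (0 points).
  x = 6: rhs = 15, matching y values: 7, 10 (2 points).
  x = 7: rhs = 3, matching y values: none (0 points).
  x = 8: rhs = 16, matching y values: 4, 13 (2 points).
  x = 9: rhs = 9, matching y values: 3, 14 (2 points).
  x = 10: rhs = 5, matching y values: none (0 points).
  x = 11: rhs = 10, matching y values: none (0 points).
  x = 12: rhs = 13, matching y values: 8, 9 (2 points).
  x = 13: rhs = 3, matching y values: none (0 points).
  x = 14: rhs = 3, matching y values: none (0 points).
  x = 15: rhs = 2, matching y values: 6, 11 (2 points).
  x = 16: rhs = 6, matching y values: none (0 points).
Total affine count: 14.
Full point count |E(F_17)| = 14 + 1 = 15.
Hasse bound: |15 − (17+1)| = |-3| = 3 ≤ 2√17 ≈ 8.2462 ✓.


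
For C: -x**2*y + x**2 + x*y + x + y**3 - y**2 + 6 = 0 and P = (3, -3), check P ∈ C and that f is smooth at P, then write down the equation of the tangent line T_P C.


Tangent line at P: 22*x + 27*y + 15 = 0.

Step 1: f(3, -3) = 0, so P lies on C.
Step 2: partial derivatives
  f_x(x, y) = -2*x*y + 2*x + y + 1, f_y(x, y) = -x**2 + x + 3*y**2 - 2*y.
  f_x(P) = 22, f_y(P) = 27 (gradient nonzero, so P is smooth).
Step 3: tangent line at P: 22·(x − 3) + 27·(y − -3) = 0.
Expanding: 22*x + 27*y + 15 = 0.


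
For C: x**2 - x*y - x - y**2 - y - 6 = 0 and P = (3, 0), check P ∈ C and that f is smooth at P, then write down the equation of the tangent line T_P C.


Tangent line at P: 5*x - 4*y - 15 = 0.

Step 1: f(3, 0) = 0, so P lies on C.
Step 2: partial derivatives
  f_x(x, y) = 2*x - y - 1, f_y(x, y) = -x - 2*y - 1.
  f_x(P) = 5, f_y(P) = -4 (gradient nonzero, so P is smooth).
Step 3: tangent line at P: 5·(x − 3) + -4·(y − 0) = 0.
Expanding: 5*x - 4*y - 15 = 0.


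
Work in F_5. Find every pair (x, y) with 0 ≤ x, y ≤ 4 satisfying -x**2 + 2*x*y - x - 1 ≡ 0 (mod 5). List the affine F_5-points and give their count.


Affine F_5-points: {(1, 4), (2, 3), (3, 3), (4, 2)}; count = 4.

For each of the 25 pairs (x, y) ∈ F_5², evaluate f(x, y) mod 5. Record the zeros.
  x = 0: [0↦4, 1↦4, 2↦4, 3↦4, 4↦4]  zeros at y ∈ ∅
  x = 1: [0↦2, 1↦4, 2↦1, 3↦3, 4↦0]  zeros at y ∈ {4}
  x = 2: [0↦3, 1↦2, 2↦1, 3↦0, 4↦4]  zeros at y ∈ {3}
  x = 3: [0↦2, 1↦3, 2↦4, 3↦0, 4↦1]  zeros at y ∈ {3}
  x = 4: [0↦4, 1↦2, 2↦0, 3↦3, 4↦1]  zeros at y ∈ {2}
Collecting zeros: affine points = {(1, 4), (2, 3), (3, 3), (4, 2)}.
Total count |C(F_5)_aff| = 4.


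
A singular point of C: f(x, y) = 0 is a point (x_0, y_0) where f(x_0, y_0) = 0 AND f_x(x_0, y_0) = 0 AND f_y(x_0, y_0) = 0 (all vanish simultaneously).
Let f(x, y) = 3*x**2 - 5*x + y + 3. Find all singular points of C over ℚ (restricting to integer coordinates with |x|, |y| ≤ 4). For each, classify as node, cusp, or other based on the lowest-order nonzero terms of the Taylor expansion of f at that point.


No singular points in the scanned grid; C is smooth there.

Compute partial derivatives:
  f_x = 6*x - 5.
  f_y = 1.
f_y = 1 is a nonzero constant, so f_y never vanishes: no point (x, y) can satisfy f = f_x = f_y = 0. In particular no (x, y) ∈ {−4, ..., 4}² is singular; the curve is smooth.


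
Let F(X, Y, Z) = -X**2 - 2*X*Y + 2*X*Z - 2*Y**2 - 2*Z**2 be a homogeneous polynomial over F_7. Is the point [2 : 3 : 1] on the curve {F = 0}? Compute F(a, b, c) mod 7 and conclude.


F(2,3,1) ≡ 3 (mod 7); P is NOT on the curve.

Evaluate F(2, 3, 1) term-by-term (mod 7).
  -X**2 ↦ -1·4·1·1 = -4
  -2*X*Y ↦ -2·2·3·1 = -12
  2*X*Z ↦ 2·2·1·1 = 4
  -2*Y**2 ↦ -2·1·9·1 = -18
  -2*Z**2 ↦ -2·1·1·1 = -2
Sum: F(2, 3, 1) = (-4) + (-12) + (4) + (-18) + (-2) = -32.
Reducing mod 7: -32 ≡ 3 (mod 7).
Since F(a, b, c) ≡ 3 ≠ 0 (mod 7), P does NOT lie on the curve.


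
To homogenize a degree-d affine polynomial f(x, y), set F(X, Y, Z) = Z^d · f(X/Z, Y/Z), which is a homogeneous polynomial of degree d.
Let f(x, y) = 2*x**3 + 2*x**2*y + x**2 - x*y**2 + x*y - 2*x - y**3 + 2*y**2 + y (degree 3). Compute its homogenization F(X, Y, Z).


F(X, Y, Z) = 2*X**3 + 2*X**2*Y + X**2*Z - X*Y**2 + X*Y*Z - 2*X*Z**2 - Y**3 + 2*Y**2*Z + Y*Z**2

deg(f) = 3.
Substitute x = X/Z, y = Y/Z into f, then multiply by Z^3.
  monomial 2·x^3·y^0 ↦ 2·X^3·Y^0·Z^0.
  monomial 2·x^2·y^1 ↦ 2·X^2·Y^1·Z^0.
  monomial 1·x^2·y^0 ↦ 1·X^2·Y^0·Z^1.
  monomial -1·x^1·y^2 ↦ -1·X^1·Y^2·Z^0.
  monomial 1·x^1·y^1 ↦ 1·X^1·Y^1·Z^1.
  monomial -2·x^1·y^0 ↦ -2·X^1·Y^0·Z^2.
  monomial -1·x^0·y^3 ↦ -1·X^0·Y^3·Z^0.
  monomial 2·x^0·y^2 ↦ 2·X^0·Y^2·Z^1.
  monomial 1·x^0·y^1 ↦ 1·X^0·Y^1·Z^2.
Collecting: F(X, Y, Z) = 2*X**3 + 2*X**2*Y + X**2*Z - X*Y**2 + X*Y*Z - 2*X*Z**2 - Y**3 + 2*Y**2*Z + Y*Z**2.


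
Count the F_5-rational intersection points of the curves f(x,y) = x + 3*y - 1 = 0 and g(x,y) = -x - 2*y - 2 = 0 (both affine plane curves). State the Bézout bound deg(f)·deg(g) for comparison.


Common zeros: {(2, 3)}; count = 1; Bézout bound = 1.

deg(f) = 1, deg(g) = 1, so Bézout bound = 1.
Scan x ∈ F_5. For each x, list the y ∈ F_5 with f(x, y) ≡ 0 and those with g(x, y) ≡ 0 (mod 5); the common zeros in that column are the intersection.
  x = 0: f ≡ 0 at y ∈ {2}; g ≡ 0 at y ∈ {4}; common: ∅.
  x = 1: f ≡ 0 at y ∈ {0}; g ≡ 0 at y ∈ {1}; common: ∅.
  x = 2: f ≡ 0 at y ∈ {3}; g ≡ 0 at y ∈ {3}; common: {3}.
  x = 3: f ≡ 0 at y ∈ {1}; g ≡ 0 at y ∈ {0}; common: ∅.
  x = 4: f ≡ 0 at y ∈ {4}; g ≡ 0 at y ∈ {2}; common: ∅.
Collecting: common zeros = {(2, 3)}, so the count is 1.
Comparison with the Bézout bound: 1 ≤ 1 = deg(f)·deg(g), as expected for curves with no common component (the bound is attained).


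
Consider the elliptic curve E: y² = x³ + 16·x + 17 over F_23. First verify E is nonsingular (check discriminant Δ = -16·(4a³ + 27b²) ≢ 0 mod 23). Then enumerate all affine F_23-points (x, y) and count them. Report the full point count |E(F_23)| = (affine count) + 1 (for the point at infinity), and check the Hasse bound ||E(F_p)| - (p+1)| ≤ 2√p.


Affine points = {(3, 0), (7, 9), (7, 14), (8, 6), (8, 17), (9, 4), (9, 19), (10, 2), (10, 21), (11, 11), (11, 12), (14, 8), (14, 15), (17, 2), (17, 21), (19, 2), (19, 21), (21, 0), (22, 0)}; affine count = 19; |E(F_23)| = 20.

Discriminant check: Δ ∝ 4a³ + 27b² = 4·16³ + 27·17² = 4·4096 + 27·289 ≡ 14 (mod 23). Nonzero ⇒ E is nonsingular.
For each x ∈ F_23, compute rhs = x³ + 16·x + 17 mod 23, then count y ∈ F_23 with y² ≡ rhs.
  x = 0: rhs = 17, matching y values: none (0 points).
  x = 1: rhs = 11, matching y values: none (0 points).
  x = 2: rhs = 11, matching y values: none (0 points).
  x = 3: rhs = 0, matching y values: 0 (1 points).
  x = 4: rhs = 7, matching y values: none (0 points).
  x = 5: rhs = 15, matching y values: none (0 points).
  x = 6: rhs = 7, matching y values: none (0 points).
  x = 7: rhs = 12, matching y values: 9, 14 (2 points).
  x = 8: rhs = 13, matching y values: 6, 17 (2 points).
  x = 9: rhs = 16, matching y values: 4, 19 (2 points).
  x = 10: rhs = 4, matching y values: 2, 21 (2 points).
  x = 11: rhs = 6, matching y values: 11, 12 (2 points).
  x = 12: rhs = 5, matching y values: none (0 points).
  x = 13: rhs = 7, matching y values: none (0 points).
  x = 14: rhs = 18, matching y values: 8, 15 (2 points).
  x = 15: rhs = 21, matching y values: none (0 points).
  x = 16: rhs = 22, matching y values: none (0 points).
  x = 17: rhs = 4, matching y values: 2, 21 (2 points).
  x = 18: rhs = 19, matching y values: none (0 points).
  x = 19: rhs = 4, matching y values: 2, 21 (2 points).
  x = 20: rhs = 11, matching y values: none (0 points).
  x = 21: rhs = 0, matching y values: 0 (1 points).
  x = 22: rhs = 0, matching y values: 0 (1 points).
Total affine count: 19.
Full point count |E(F_23)| = 19 + 1 = 20.
Hasse bound: |20 − (23+1)| = |-4| = 4 ≤ 2√23 ≈ 9.5917 ✓.


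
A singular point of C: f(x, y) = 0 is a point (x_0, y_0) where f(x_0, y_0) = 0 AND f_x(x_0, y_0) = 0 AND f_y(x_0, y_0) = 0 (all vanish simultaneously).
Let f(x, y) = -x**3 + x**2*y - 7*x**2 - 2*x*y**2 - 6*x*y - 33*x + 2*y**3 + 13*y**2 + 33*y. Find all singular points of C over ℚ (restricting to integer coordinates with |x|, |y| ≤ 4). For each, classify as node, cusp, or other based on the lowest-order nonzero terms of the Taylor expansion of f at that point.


Singular points: {(-3, -3)}; classification: node.

Compute partial derivatives:
  f_x = -3*x**2 + 2*x*y - 14*x - 2*y**2 - 6*y - 33.
  f_y = x**2 - 4*x*y - 6*x + 6*y**2 + 26*y + 33.
Scan x_0 ∈ {−4, ..., 4}. For each x_0, f_y(x_0, y) is a polynomial in y; find its integer roots y ∈ {−4, ..., 4}, then test f_x and f at those candidates.
  x = -4: f_y(-4, y) = 6*y**2 + 42*y + 73; no integer root y with |y| ≤ 4.
  x = -3: f_y(-3, y) = 6*y**2 + 38*y + 60; vanishes at y ∈ {-3}. (-3, -3): f_x = 0, f = 0 — SINGULAR.
  x = -2: f_y(-2, y) = 6*y**2 + 34*y + 49; no integer root y with |y| ≤ 4.
  x = -1: f_y(-1, y) = 6*y**2 + 30*y + 40; no integer root y with |y| ≤ 4.
  x = 0: f_y(0, y) = 6*y**2 + 26*y + 33; no integer root y with |y| ≤ 4.
  x = 1: f_y(1, y) = 6*y**2 + 22*y + 28; no integer root y with |y| ≤ 4.
  x = 2: f_y(2, y) = 6*y**2 + 18*y + 25; no integer root y with |y| ≤ 4.
  x = 3: f_y(3, y) = 6*y**2 + 14*y + 24; no integer root y with |y| ≤ 4.
  x = 4: f_y(4, y) = 6*y**2 + 10*y + 25; no integer root y with |y| ≤ 4.
Only singular point on the grid: (-3, -3).
Classify: substitute x = -3 + u, y = -3 + v and expand: f = -u**3 + u**2*v - u**2 - 2*u*v**2 + 2*v**3 + v**2.
No constant or linear terms (consistent with a singular point). Quadratic part: -u**2 + v**2. Cubic part: -u**3 + u**2*v - 2*u*v**2 + 2*v**3.
The quadratic part v**2 - u**2 = (v − u)(v + u) splits into two distinct linear factors, so there are two distinct tangent lines y − -3 = ±(x − -3) — this is a node (ordinary double point).
Classification: node.


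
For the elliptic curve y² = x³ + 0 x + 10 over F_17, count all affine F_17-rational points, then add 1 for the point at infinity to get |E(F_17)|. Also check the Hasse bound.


Affine points = {(2, 1), (2, 16), (5, 4), (5, 13), (7, 8), (7, 9), (9, 5), (9, 12), (11, 7), (11, 10), (12, 2), (12, 15), (14, 0), (15, 6), (15, 11), (16, 3), (16, 14)}; affine count = 17; |E(F_17)| = 18.

Discriminant check: Δ ∝ 4a³ + 27b² = 4·0³ + 27·10² = 4·0 + 27·100 ≡ 14 (mod 17). Nonzero ⇒ E is nonsingular.
For each x ∈ F_17, compute rhs = x³ + 0·x + 10 mod 17, then count y ∈ F_17 with y² ≡ rhs.
  x = 0: rhs = 10, matching y values: none (0 points).
  x = 1: rhs = 11, matching y values: none (0 points).
  x = 2: rhs = 1, matching y values: 1, 16 (2 points).
  x = 3: rhs = 3, matching y values: none (0 points).
  x = 4: rhs = 6, matching y values: none (0 points).
  x = 5: rhs = 16, matching y values: 4, 13 (2 points).
  x = 6: rhs = 5, matching y values: none (0 points).
  x = 7: rhs = 13, matching y values: 8, 9 (2 points).
  x = 8: rhs = 12, matching y values: none (0 points).
  x = 9: rhs = 8, matching y values: 5, 12 (2 points).
  x = 10: rhs = 7, matching y values: none (0 points).
  x = 11: rhs = 15, matching y values: 7, 10 (2 points).
  x = 12: rhs = 4, matching y values: 2, 15 (2 points).
  x = 13: rhs = 14, matching y values: none (0 points).
  x = 14: rhs = 0, matching y values: 0 (1 points).
  x = 15: rhs = 2, matching y values: 6, 11 (2 points).
  x = 16: rhs = 9, matching y values: 3, 14 (2 points).
Total affine count: 17.
Full point count |E(F_17)| = 17 + 1 = 18.
Hasse bound: |18 − (17+1)| = |0| = 0 ≤ 2√17 ≈ 8.2462 ✓.


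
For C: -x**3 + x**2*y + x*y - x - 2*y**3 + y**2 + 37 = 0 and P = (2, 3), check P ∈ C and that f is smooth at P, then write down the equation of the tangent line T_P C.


Tangent line at P: 2*x - 42*y + 122 = 0.

Step 1: f(2, 3) = 0, so P lies on C.
Step 2: partial derivatives
  f_x(x, y) = -3*x**2 + 2*x*y + y - 1, f_y(x, y) = x**2 + x - 6*y**2 + 2*y.
  f_x(P) = 2, f_y(P) = -42 (gradient nonzero, so P is smooth).
Step 3: tangent line at P: 2·(x − 2) + -42·(y − 3) = 0.
Expanding: 2*x - 42*y + 122 = 0.


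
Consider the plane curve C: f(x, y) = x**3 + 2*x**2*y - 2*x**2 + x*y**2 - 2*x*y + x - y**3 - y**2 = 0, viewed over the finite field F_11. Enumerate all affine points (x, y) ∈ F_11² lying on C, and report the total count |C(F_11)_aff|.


Affine F_11-points: {(0, 0), (0, 10), (1, 0), (2, 6), (2, 7), (2, 10), (4, 2), (5, 3), (7, 1), (8, 6)}; count = 10.

For each of the 121 pairs (x, y) ∈ F_11², evaluate f(x, y) mod 11. Record the zeros.
  x = 0: [0↦0, 1↦9, 2↦10, 3↦8, 4↦8, 5↦4, 6↦1, 7↦4, 8↦7, 9↦4, 10↦0]  zeros at y ∈ {0, 10}
  x = 1: [0↦0, 1↦10, 2↦3, 3↦6, 4↦2, 5↦7, 6↦4, 7↦9, 8↦5, 9↦8, 10↦1]  zeros at y ∈ {0}
  x = 2: [0↦2, 1↦6, 2↦6, 3↦7, 4↦3, 5↦10, 6↦0, 7↦0, 8↦4, 9↦6, 10↦0]  zeros at y ∈ {6, 7, 10}
  x = 3: [0↦1, 1↦3, 2↦3, 3↦6, 4↦6, 5↦8, 6↦6, 7↦5, 8↦10, 9↦4, 10↦3]  zeros at y ∈ ∅
  x = 4: [0↦3, 1↦7, 2↦0, 3↦9, 4↦6, 5↦7, 6↦6, 7↦8, 8↦7, 9↦8, 10↦5]  zeros at y ∈ {2}
  x = 5: [0↦3, 1↦2, 2↦3, 3↦0, 4↦9, 5↦2, 6↦6, 7↦4, 8↦1, 9↦2, 10↦1]  zeros at y ∈ {3}
  x = 6: [0↦7, 1↦5, 2↦7, 3↦7, 4↦10, 5↦10, 6↦1, 7↦10, 8↦9, 9↦3, 10↦8]  zeros at y ∈ ∅
  x = 7: [0↦10, 1↦0, 2↦7, 3↦3, 4↦4, 5↦4, 6↦8, 7↦10, 8↦4, 9↦6, 10↦10]  zeros at y ∈ {1}
  x = 8: [0↦7, 1↦4, 2↦9, 3↦5, 4↦8, 5↦1, 6↦0, 7↦10, 8↦3, 9↦6, 10↦2]  zeros at y ∈ {6}
  x = 9: [0↦4, 1↦1, 2↦8, 3↦8, 4↦6, 5↦7, 6↦5, 7↦5, 8↦1, 9↦9, 10↦1]  zeros at y ∈ ∅
  x = 10: [0↦7, 1↦8, 2↦10, 3↦7, 4↦4, 5↦6, 6↦7, 7↦1, 8↦4, 9↦10, 10↦2]  zeros at y ∈ ∅
Collecting zeros: affine points = {(0, 0), (0, 10), (1, 0), (2, 6), (2, 7), (2, 10), (4, 2), (5, 3), (7, 1), (8, 6)}.
Total count |C(F_11)_aff| = 10.


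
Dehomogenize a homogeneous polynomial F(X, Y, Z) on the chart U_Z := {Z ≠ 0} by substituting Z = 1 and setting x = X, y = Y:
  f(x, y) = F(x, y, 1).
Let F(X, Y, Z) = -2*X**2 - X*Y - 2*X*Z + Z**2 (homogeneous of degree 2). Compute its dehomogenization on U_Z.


f(x, y) = -2*x**2 - x*y - 2*x + 1

On U_Z we set Z = 1. Each monomial c·X^i·Y^j·Z^k in F becomes c·x^i·y^j·1^k = c·x^i·y^j.
Substituting Z = 1: F(X, Y, 1) = -2*x**2 - x*y - 2*x + 1.
Note: deg(f) ≤ deg(F) = 2; strict inequality happens when F is divisible by Z (lost terms).


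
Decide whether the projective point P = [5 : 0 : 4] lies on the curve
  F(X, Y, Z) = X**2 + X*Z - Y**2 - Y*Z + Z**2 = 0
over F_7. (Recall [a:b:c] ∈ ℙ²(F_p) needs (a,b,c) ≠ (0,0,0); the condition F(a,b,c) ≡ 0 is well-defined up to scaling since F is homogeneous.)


F(5,0,4) ≡ 5 (mod 7); P is NOT on the curve.

Evaluate F(5, 0, 4) term-by-term (mod 7).
  X**2 ↦ 1·25·1·1 = 25
  X*Z ↦ 1·5·1·4 = 20
  -Y**2 ↦ -1·1·0·1 = 0
  -Y*Z ↦ -1·1·0·4 = 0
  Z**2 ↦ 1·1·1·16 = 16
Sum: F(5, 0, 4) = (25) + (20) + (0) + (0) + (16) = 61.
Reducing mod 7: 61 ≡ 5 (mod 7).
Since F(a, b, c) ≡ 5 ≠ 0 (mod 7), P does NOT lie on the curve.
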